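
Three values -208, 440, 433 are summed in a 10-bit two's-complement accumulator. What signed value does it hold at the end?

-208 + 440 = 232 (0011101000)
232 + 433 = 665 → wraps to -359 (1010011001)

-359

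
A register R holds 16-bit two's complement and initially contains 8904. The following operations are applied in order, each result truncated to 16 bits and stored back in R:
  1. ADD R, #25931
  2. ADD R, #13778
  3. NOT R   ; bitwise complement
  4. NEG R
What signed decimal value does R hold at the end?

Start: R = 8904 = 0010001011001000.
R = 8904 + 25931 = 34835; wraps to -30701 = 1000100000010011
R = -30701 + 13778 = -16923 = 1011110111100101
R = NOT 1011110111100101 = 0100001000011010 = 16922
R = −(16922) = -16922 = 1011110111100110

-16922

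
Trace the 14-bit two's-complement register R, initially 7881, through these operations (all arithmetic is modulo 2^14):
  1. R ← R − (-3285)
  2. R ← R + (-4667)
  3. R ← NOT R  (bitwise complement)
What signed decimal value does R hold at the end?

-6500

Start: R = 7881 = 01111011001001.
R = 7881 − (-3285) = 11166; wraps to -5218 = 10101110011110
R = -5218 + (-4667) = -9885; wraps to 6499 = 01100101100011
R = NOT 01100101100011 = 10011010011100 = -6500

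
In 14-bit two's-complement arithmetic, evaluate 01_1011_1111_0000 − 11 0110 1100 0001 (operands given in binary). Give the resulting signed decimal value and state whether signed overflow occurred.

-6865; overflow

01_1011_1111_0000 → 01101111110000 = 7152 (signed)
11 0110 1100 0001 → 11011011000001 = -2367 (signed)
Subtract via negate-and-add: invert 11011011000001 + 1 = 00100100111111 (i.e. 2367).
  01101111110000
+ 00100100111111
= 10010100101111
Result 10010100101111: MSB = 1 → 9519 − 16384 = -6865.
Both addends (after negating the subtrahend) are non-negative but the stored result is negative: signed overflow. The true value 7152 − (-2367) = 9519 lies outside [-8192, 8191].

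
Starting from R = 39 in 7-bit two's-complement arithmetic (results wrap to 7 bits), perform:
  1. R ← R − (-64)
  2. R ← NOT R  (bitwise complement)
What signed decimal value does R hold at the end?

24

Start: R = 39 = 0100111.
R = 39 − (-64) = 103; wraps to -25 = 1100111
R = NOT 1100111 = 0011000 = 24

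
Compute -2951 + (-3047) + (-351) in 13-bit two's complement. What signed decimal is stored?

-2951 + (-3047) = -5998 → wraps to 2194 (0100010010010)
2194 + (-351) = 1843 (0011100110011)

1843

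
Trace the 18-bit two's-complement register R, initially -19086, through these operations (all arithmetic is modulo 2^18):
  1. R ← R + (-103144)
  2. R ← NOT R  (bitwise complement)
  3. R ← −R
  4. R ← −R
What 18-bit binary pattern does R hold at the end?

011101110101110101

Start: R = -19086 = 111011010101110010.
R = -19086 + (-103144) = -122230 = 100010001010001010
R = NOT 100010001010001010 = 011101110101110101 = 122229
R = −(122229) = -122229 = 100010001010001011
R = −(-122229) = 122229 = 011101110101110101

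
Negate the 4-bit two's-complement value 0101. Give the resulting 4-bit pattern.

1011

Invert: 1010. Add 1: 1011.
Check: 0101 = 5, 1011 = -5.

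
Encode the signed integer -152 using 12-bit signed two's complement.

111101101000

|-152| = 152 = 000010011000 in 12 bits.
Invert the bits: 111101100111. Add 1: 111101101000.
Check: 111101101000 reads as 3944 − 4096 = -152.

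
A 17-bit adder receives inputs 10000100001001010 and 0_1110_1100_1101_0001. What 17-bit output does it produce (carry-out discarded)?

11111010100011011

  10000100001001010
+ 01110110011010001
= 11111010100011011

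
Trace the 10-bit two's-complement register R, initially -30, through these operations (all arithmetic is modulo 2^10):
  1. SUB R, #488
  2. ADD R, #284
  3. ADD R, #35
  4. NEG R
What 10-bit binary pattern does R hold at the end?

Start: R = -30 = 1111100010.
R = -30 − 488 = -518; wraps to 506 = 0111111010
R = 506 + 284 = 790; wraps to -234 = 1100010110
R = -234 + 35 = -199 = 1100111001
R = −(-199) = 199 = 0011000111

0011000111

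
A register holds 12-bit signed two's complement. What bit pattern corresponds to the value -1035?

|-1035| = 1035 = 010000001011 in 12 bits.
Invert the bits: 101111110100. Add 1: 101111110101.

101111110101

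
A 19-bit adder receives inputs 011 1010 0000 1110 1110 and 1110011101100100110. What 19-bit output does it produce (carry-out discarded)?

  0111010000011101110
+ 1110011101100100110
= 0101101110000010100  (discard carry-out 1)

0101101110000010100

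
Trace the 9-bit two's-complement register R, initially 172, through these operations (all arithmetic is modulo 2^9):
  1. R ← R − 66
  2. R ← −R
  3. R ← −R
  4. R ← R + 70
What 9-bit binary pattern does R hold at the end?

010110000

Start: R = 172 = 010101100.
R = 172 − 66 = 106 = 001101010
R = −(106) = -106 = 110010110
R = −(-106) = 106 = 001101010
R = 106 + 70 = 176 = 010110000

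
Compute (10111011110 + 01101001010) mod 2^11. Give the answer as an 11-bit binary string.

  10111011110
+ 01101001010
= 00100101000  (discard carry-out 1)

00100101000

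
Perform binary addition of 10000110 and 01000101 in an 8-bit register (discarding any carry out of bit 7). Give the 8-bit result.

11001011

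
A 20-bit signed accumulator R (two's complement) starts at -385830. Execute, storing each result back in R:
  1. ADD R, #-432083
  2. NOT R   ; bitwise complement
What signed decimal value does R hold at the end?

-230664

Start: R = -385830 = 10100001110011011010.
R = -385830 + (-432083) = -817913; wraps to 230663 = 00111000010100000111
R = NOT 00111000010100000111 = 11000111101011111000 = -230664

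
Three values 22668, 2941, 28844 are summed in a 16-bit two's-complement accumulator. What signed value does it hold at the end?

22668 + 2941 = 25609 (0110010000001001)
25609 + 28844 = 54453 → wraps to -11083 (1101010010110101)

-11083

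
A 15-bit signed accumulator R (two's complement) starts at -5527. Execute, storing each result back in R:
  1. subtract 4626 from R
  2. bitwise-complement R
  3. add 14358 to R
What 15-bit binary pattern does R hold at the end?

101111110111110

Start: R = -5527 = 110101001101001.
R = -5527 − 4626 = -10153 = 101100001010111
R = NOT 101100001010111 = 010011110101000 = 10152
R = 10152 + 14358 = 24510; wraps to -8258 = 101111110111110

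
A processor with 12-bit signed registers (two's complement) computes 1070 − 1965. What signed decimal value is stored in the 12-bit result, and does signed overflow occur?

-895; no overflow

1070 → 010000101110
1965 → 011110101101
Subtract via negate-and-add: invert 011110101101 + 1 = 100001010011 (i.e. -1965).
  010000101110
+ 100001010011
= 110010000001
Result 110010000001: MSB = 1 → 3201 − 4096 = -895.
Addends (after negating the subtrahend) have opposite signs, so signed overflow cannot occur.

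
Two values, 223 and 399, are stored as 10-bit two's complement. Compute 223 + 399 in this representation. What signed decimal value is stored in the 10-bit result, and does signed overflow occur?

223 → 0011011111
399 → 0110001111
  0011011111
+ 0110001111
= 1001101110
Result 1001101110: MSB = 1 → 622 − 1024 = -402.
Both addends are non-negative but the stored result is negative: signed overflow. The true value 223 + 399 = 622 lies outside [-512, 511].

-402; overflow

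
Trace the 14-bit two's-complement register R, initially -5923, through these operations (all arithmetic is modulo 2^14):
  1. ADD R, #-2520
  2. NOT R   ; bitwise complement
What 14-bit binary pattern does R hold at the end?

10000011111010

Start: R = -5923 = 10100011011101.
R = -5923 + (-2520) = -8443; wraps to 7941 = 01111100000101
R = NOT 01111100000101 = 10000011111010 = -7942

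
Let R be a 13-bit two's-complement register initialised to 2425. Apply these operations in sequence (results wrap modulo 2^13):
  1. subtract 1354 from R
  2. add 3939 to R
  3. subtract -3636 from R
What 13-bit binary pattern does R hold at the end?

0000111000110

Start: R = 2425 = 0100101111001.
R = 2425 − 1354 = 1071 = 0010000101111
R = 1071 + 3939 = 5010; wraps to -3182 = 1001110010010
R = -3182 − (-3636) = 454 = 0000111000110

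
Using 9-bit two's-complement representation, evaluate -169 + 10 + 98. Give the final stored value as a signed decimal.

-61

-169 + 10 = -159 (101100001)
-159 + 98 = -61 (111000011)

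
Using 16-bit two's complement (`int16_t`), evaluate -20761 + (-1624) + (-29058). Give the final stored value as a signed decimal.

14093

-20761 + (-1624) = -22385 (1010100010001111)
-22385 + (-29058) = -51443 → wraps to 14093 (0011011100001101)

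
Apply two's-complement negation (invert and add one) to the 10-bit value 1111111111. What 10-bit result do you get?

0000000001

Invert: 0000000000. Add 1: 0000000001.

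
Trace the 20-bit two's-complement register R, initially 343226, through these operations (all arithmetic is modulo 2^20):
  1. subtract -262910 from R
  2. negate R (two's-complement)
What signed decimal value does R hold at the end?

442440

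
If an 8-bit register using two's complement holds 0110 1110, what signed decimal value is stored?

110

MSB is 0, so the value is non-negative: 01101110 = 110.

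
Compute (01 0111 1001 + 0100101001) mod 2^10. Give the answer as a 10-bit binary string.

1010100010

  0101111001
+ 0100101001
= 1010100010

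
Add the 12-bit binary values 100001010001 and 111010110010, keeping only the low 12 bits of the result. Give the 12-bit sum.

011100000011

  100001010001
+ 111010110010
= 011100000011  (discard carry-out 1)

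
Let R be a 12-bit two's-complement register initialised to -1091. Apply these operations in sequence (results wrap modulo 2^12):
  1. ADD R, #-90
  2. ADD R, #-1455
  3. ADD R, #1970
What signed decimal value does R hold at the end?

-666

Start: R = -1091 = 101110111101.
R = -1091 + (-90) = -1181 = 101101100011
R = -1181 + (-1455) = -2636; wraps to 1460 = 010110110100
R = 1460 + 1970 = 3430; wraps to -666 = 110101100110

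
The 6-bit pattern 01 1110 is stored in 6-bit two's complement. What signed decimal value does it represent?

MSB is 0, so the value is non-negative: 011110 = 30.

30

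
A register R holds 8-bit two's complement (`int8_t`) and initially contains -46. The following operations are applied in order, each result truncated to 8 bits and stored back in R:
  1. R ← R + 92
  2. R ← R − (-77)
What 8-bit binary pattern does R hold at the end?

01111011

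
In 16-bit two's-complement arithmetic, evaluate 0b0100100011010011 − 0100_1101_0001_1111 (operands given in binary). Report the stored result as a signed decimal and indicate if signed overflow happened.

-1100; no overflow

0b0100100011010011 → 0100100011010011 = 18643 (signed)
0100_1101_0001_1111 → 0100110100011111 = 19743 (signed)
Subtract via negate-and-add: invert 0100110100011111 + 1 = 1011001011100001 (i.e. -19743).
  0100100011010011
+ 1011001011100001
= 1111101110110100
Result 1111101110110100: MSB = 1 → 64436 − 65536 = -1100.
Addends (after negating the subtrahend) have opposite signs, so signed overflow cannot occur.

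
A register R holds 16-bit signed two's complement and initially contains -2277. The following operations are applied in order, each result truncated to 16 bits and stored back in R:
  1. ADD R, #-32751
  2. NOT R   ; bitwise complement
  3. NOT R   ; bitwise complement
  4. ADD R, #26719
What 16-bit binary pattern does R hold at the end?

Start: R = -2277 = 1111011100011011.
R = -2277 + (-32751) = -35028; wraps to 30508 = 0111011100101100
R = NOT 0111011100101100 = 1000100011010011 = -30509
R = NOT 1000100011010011 = 0111011100101100 = 30508
R = 30508 + 26719 = 57227; wraps to -8309 = 1101111110001011

1101111110001011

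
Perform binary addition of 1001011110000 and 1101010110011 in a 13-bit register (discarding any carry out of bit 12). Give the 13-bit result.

0110110100011

  1001011110000
+ 1101010110011
= 0110110100011  (discard carry-out 1)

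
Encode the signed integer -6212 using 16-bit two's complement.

1110011110111100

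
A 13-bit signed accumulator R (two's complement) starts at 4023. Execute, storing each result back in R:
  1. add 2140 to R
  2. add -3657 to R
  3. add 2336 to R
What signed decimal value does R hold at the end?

-3350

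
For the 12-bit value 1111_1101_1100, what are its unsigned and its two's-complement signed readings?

Unsigned: 111111011100 = 4060.
Signed: MSB=1 → 4060 − 4096 = -36.

unsigned = 4060, signed = -36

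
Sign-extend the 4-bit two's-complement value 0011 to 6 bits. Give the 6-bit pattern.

MSB of 0011 is 0; replicate it into the new high bits.
00|0011 → 000011 (still 3).

000011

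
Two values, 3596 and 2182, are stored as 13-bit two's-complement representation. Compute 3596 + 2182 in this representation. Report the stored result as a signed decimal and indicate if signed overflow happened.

3596 → 0111000001100
2182 → 0100010000110
  0111000001100
+ 0100010000110
= 1011010010010
Result 1011010010010: MSB = 1 → 5778 − 8192 = -2414.
Both addends are non-negative but the stored result is negative: signed overflow. The true value 3596 + 2182 = 5778 lies outside [-4096, 4095].

-2414; overflow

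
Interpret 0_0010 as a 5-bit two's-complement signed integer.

MSB is 0, so the value is non-negative: 00010 = 2.

2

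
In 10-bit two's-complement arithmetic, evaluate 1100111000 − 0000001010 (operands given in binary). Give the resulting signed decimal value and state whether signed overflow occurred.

-210; no overflow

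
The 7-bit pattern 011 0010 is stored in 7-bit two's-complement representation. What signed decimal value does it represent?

50

MSB is 0, so the value is non-negative: 0110010 = 50.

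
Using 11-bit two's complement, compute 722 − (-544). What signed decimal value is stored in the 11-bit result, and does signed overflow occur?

-782; overflow

722 → 01011010010
-544 → 10111100000
Subtract via negate-and-add: invert 10111100000 + 1 = 01000100000 (i.e. 544).
  01011010010
+ 01000100000
= 10011110010
Result 10011110010: MSB = 1 → 1266 − 2048 = -782.
Both addends (after negating the subtrahend) are non-negative but the stored result is negative: signed overflow. The true value 722 − (-544) = 1266 lies outside [-1024, 1023].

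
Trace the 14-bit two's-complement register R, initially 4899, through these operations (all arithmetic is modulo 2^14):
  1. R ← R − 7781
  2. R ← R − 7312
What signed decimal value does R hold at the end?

Start: R = 4899 = 01001100100011.
R = 4899 − 7781 = -2882 = 11010010111110
R = -2882 − 7312 = -10194; wraps to 6190 = 01100000101110

6190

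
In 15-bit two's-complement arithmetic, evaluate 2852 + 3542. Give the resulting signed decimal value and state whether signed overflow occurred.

6394; no overflow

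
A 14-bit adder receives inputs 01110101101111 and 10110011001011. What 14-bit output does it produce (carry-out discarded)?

00101000111010

  01110101101111
+ 10110011001011
= 00101000111010  (discard carry-out 1)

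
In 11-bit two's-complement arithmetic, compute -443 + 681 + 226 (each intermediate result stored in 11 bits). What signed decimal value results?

-443 + 681 = 238 (00011101110)
238 + 226 = 464 (00111010000)

464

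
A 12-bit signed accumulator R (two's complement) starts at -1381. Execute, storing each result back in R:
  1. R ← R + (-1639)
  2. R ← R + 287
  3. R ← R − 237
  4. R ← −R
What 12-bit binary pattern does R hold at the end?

Start: R = -1381 = 101010011011.
R = -1381 + (-1639) = -3020; wraps to 1076 = 010000110100
R = 1076 + 287 = 1363 = 010101010011
R = 1363 − 237 = 1126 = 010001100110
R = −(1126) = -1126 = 101110011010

101110011010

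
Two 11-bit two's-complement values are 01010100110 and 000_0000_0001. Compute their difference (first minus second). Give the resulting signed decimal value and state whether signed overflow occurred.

677; no overflow

01010100110 = 678 (signed)
000_0000_0001 → 00000000001 = 1 (signed)
Subtract via negate-and-add: invert 00000000001 + 1 = 11111111111 (i.e. -1).
  01010100110
+ 11111111111
= 01010100101  (discard carry-out 1)
Result 01010100101: MSB = 0 → value 677.
Addends (after negating the subtrahend) have opposite signs, so signed overflow cannot occur.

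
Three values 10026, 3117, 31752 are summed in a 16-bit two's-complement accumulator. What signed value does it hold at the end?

10026 + 3117 = 13143 (0011001101010111)
13143 + 31752 = 44895 → wraps to -20641 (1010111101011111)

-20641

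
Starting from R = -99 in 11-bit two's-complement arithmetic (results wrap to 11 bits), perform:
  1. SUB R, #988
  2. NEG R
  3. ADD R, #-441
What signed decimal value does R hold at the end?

646

Start: R = -99 = 11110011101.
R = -99 − 988 = -1087; wraps to 961 = 01111000001
R = −(961) = -961 = 10000111111
R = -961 + (-441) = -1402; wraps to 646 = 01010000110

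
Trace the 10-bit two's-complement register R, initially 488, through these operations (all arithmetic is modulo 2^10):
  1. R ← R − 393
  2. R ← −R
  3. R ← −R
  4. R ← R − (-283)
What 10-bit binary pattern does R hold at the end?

Start: R = 488 = 0111101000.
R = 488 − 393 = 95 = 0001011111
R = −(95) = -95 = 1110100001
R = −(-95) = 95 = 0001011111
R = 95 − (-283) = 378 = 0101111010

0101111010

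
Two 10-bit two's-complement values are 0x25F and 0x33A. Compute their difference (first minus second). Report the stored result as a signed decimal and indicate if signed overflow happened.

-219; no overflow

0x25F = 1001011111 = -417 (signed)
0x33A = 1100111010 = -198 (signed)
Subtract via negate-and-add: invert 1100111010 + 1 = 0011000110 (i.e. 198).
  1001011111
+ 0011000110
= 1100100101
Result 1100100101: MSB = 1 → 805 − 1024 = -219.
Addends (after negating the subtrahend) have opposite signs, so signed overflow cannot occur.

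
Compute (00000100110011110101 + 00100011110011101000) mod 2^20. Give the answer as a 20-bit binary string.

  00000100110011110101
+ 00100011110011101000
= 00101000100111011101

00101000100111011101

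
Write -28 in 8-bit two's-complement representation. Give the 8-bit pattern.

|-28| = 28 = 00011100 in 8 bits.
Invert the bits: 11100011. Add 1: 11100100.
Check: 11100100 reads as 228 − 256 = -28.

11100100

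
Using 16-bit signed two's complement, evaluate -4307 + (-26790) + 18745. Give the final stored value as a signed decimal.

-12352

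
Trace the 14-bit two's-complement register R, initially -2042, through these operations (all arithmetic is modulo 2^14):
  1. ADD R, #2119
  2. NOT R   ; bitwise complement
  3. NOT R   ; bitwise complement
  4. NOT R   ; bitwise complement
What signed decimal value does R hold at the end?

Start: R = -2042 = 11100000000110.
R = -2042 + 2119 = 77 = 00000001001101
R = NOT 00000001001101 = 11111110110010 = -78
R = NOT 11111110110010 = 00000001001101 = 77
R = NOT 00000001001101 = 11111110110010 = -78

-78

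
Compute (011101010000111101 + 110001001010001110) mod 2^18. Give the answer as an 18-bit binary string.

001110011011001011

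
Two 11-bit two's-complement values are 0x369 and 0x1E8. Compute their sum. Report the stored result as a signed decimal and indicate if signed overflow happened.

-687; overflow

0x369 = 01101101001 = 873 (signed)
0x1E8 = 00111101000 = 488 (signed)
  01101101001
+ 00111101000
= 10101010001
Result 10101010001: MSB = 1 → 1361 − 2048 = -687.
Both addends are non-negative but the stored result is negative: signed overflow. The true value 873 + 488 = 1361 lies outside [-1024, 1023].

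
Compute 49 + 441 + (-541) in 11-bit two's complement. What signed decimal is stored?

49 + 441 = 490 (00111101010)
490 + (-541) = -51 (11111001101)

-51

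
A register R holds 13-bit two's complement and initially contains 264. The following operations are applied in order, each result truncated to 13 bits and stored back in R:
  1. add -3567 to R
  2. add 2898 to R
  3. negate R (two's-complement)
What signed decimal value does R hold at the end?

Start: R = 264 = 0000100001000.
R = 264 + (-3567) = -3303 = 1001100011001
R = -3303 + 2898 = -405 = 1111001101011
R = −(-405) = 405 = 0000110010101

405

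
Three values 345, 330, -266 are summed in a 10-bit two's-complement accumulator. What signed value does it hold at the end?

409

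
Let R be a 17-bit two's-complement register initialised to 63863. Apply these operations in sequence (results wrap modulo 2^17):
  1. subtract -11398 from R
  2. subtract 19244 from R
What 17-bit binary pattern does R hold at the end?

Start: R = 63863 = 01111100101110111.
R = 63863 − (-11398) = 75261; wraps to -55811 = 10010010111111101
R = -55811 − 19244 = -75055; wraps to 56017 = 01101101011010001

01101101011010001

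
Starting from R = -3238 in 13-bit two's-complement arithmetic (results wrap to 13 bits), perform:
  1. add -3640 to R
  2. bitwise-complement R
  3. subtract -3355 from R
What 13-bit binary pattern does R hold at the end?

Start: R = -3238 = 1001101011010.
R = -3238 + (-3640) = -6878; wraps to 1314 = 0010100100010
R = NOT 0010100100010 = 1101011011101 = -1315
R = -1315 − (-3355) = 2040 = 0011111111000

0011111111000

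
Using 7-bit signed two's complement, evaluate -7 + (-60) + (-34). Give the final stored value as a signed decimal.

-7 + (-60) = -67 → wraps to 61 (0111101)
61 + (-34) = 27 (0011011)

27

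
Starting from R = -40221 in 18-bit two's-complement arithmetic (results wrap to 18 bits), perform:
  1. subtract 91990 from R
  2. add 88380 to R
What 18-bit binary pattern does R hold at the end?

110101010011001001

Start: R = -40221 = 110110001011100011.
R = -40221 − 91990 = -132211; wraps to 129933 = 011111101110001101
R = 129933 + 88380 = 218313; wraps to -43831 = 110101010011001001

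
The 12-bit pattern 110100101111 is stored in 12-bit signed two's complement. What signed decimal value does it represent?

-721

MSB is 1, so the value is negative.
Unsigned reading: 3375. Subtract 2^12 = 4096: 3375 − 4096 = -721.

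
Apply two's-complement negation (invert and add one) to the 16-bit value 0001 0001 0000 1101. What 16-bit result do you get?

1110111011110011

Invert: 1110111011110010. Add 1: 1110111011110011.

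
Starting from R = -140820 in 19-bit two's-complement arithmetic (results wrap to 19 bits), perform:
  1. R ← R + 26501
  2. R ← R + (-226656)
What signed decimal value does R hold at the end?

183313

Start: R = -140820 = 1011101100111101100.
R = -140820 + 26501 = -114319 = 1100100000101110001
R = -114319 + (-226656) = -340975; wraps to 183313 = 0101100110000010001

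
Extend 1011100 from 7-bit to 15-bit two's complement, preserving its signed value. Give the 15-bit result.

MSB of 1011100 is 1; replicate it into the new high bits.
11111111|1011100 → 111111111011100 (still -36).

111111111011100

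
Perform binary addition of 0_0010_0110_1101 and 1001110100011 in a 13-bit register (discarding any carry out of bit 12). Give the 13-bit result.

1011000010000

  0001001101101
+ 1001110100011
= 1011000010000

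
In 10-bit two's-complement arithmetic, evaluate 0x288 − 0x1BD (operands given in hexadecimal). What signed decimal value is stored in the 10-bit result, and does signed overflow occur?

203; overflow

0x288 = 1010001000 = -376 (signed)
0x1BD = 0110111101 = 445 (signed)
Subtract via negate-and-add: invert 0110111101 + 1 = 1001000011 (i.e. -445).
  1010001000
+ 1001000011
= 0011001011  (discard carry-out 1)
Result 0011001011: MSB = 0 → value 203.
Both addends (after negating the subtrahend) are negative but the stored result is non-negative: signed overflow. The true value -376 − 445 = -821 lies outside [-512, 511].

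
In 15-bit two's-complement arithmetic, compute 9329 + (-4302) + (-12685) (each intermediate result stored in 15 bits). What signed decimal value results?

9329 + (-4302) = 5027 (001001110100011)
5027 + (-12685) = -7658 (110001000010110)

-7658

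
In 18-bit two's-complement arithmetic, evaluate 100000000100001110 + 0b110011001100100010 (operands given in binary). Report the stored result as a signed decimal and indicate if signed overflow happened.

100000000100001110 = -130802 (signed)
0b110011001100100010 → 110011001100100010 = -52446 (signed)
  100000000100001110
+ 110011001100100010
= 010011010000110000  (discard carry-out 1)
Result 010011010000110000: MSB = 0 → value 78896.
Both addends are negative but the stored result is non-negative: signed overflow. The true value -130802 + (-52446) = -183248 lies outside [-131072, 131071].

78896; overflow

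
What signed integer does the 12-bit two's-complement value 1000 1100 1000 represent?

MSB is 1, so the value is negative.
Invert: 011100110111. Add 1: 011100111000 = 1848. So the value is −1848.

-1848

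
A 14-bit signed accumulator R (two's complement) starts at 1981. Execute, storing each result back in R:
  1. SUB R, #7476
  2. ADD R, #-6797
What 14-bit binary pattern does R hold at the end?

00111111111100

Start: R = 1981 = 00011110111101.
R = 1981 − 7476 = -5495 = 10101010001001
R = -5495 + (-6797) = -12292; wraps to 4092 = 00111111111100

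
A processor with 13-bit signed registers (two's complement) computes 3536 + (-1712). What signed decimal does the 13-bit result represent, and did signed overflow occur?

1824; no overflow

3536 → 0110111010000
-1712 → 1100101010000
  0110111010000
+ 1100101010000
= 0011100100000  (discard carry-out 1)
Result 0011100100000: MSB = 0 → value 1824.
Addends have opposite signs, so signed overflow cannot occur.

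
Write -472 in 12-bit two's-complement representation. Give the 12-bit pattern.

|-472| = 472 = 000111011000 in 12 bits.
Invert the bits: 111000100111. Add 1: 111000101000.
Check: 111000101000 reads as 3624 − 4096 = -472.

111000101000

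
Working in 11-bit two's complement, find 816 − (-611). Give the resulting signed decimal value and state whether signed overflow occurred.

-621; overflow

816 → 01100110000
-611 → 10110011101
Subtract via negate-and-add: invert 10110011101 + 1 = 01001100011 (i.e. 611).
  01100110000
+ 01001100011
= 10110010011
Result 10110010011: MSB = 1 → 1427 − 2048 = -621.
Both addends (after negating the subtrahend) are non-negative but the stored result is negative: signed overflow. The true value 816 − (-611) = 1427 lies outside [-1024, 1023].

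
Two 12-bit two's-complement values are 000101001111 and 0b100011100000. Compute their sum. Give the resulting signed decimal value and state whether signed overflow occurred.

-1489; no overflow

000101001111 = 335 (signed)
0b100011100000 → 100011100000 = -1824 (signed)
  000101001111
+ 100011100000
= 101000101111
Result 101000101111: MSB = 1 → 2607 − 4096 = -1489.
Addends have opposite signs, so signed overflow cannot occur.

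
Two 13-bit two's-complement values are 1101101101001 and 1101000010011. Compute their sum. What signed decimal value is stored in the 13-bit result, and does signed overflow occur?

1101101101001 = -1175 (signed)
1101000010011 = -1517 (signed)
  1101101101001
+ 1101000010011
= 1010101111100  (discard carry-out 1)
Result 1010101111100: MSB = 1 → 5500 − 8192 = -2692.
Both addends are negative and so is the stored result: no signed overflow.

-2692; no overflow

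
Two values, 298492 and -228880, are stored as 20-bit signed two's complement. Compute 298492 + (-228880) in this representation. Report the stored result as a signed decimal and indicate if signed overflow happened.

298492 → 01001000110111111100
-228880 → 11001000000111110000
  01001000110111111100
+ 11001000000111110000
= 00010000111111101100  (discard carry-out 1)
Result 00010000111111101100: MSB = 0 → value 69612.
Addends have opposite signs, so signed overflow cannot occur.

69612; no overflow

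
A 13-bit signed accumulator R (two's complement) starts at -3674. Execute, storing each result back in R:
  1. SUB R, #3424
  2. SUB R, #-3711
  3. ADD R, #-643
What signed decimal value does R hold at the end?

-4030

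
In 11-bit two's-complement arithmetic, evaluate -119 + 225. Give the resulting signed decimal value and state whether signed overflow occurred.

106; no overflow

-119 → 11110001001
225 → 00011100001
  11110001001
+ 00011100001
= 00001101010  (discard carry-out 1)
Result 00001101010: MSB = 0 → value 106.
Addends have opposite signs, so signed overflow cannot occur.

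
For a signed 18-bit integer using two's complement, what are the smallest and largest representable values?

min = -131072, max = 131071

Minimum: −2^17 = -131072.
Maximum: 2^17 − 1 = 131071.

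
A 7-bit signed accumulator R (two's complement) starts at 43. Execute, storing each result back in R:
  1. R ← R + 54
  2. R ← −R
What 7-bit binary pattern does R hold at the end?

Start: R = 43 = 0101011.
R = 43 + 54 = 97; wraps to -31 = 1100001
R = −(-31) = 31 = 0011111

0011111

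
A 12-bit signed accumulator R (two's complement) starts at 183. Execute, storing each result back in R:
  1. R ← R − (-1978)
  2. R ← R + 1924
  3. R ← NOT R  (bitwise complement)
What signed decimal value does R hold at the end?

Start: R = 183 = 000010110111.
R = 183 − (-1978) = 2161; wraps to -1935 = 100001110001
R = -1935 + 1924 = -11 = 111111110101
R = NOT 111111110101 = 000000001010 = 10

10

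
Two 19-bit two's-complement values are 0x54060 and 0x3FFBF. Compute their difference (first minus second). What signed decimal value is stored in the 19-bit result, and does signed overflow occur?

0x54060 = 1010100000001100000 = -180128 (signed)
0x3FFBF = 0111111111110111111 = 262079 (signed)
Subtract via negate-and-add: invert 0111111111110111111 + 1 = 1000000000001000001 (i.e. -262079).
  1010100000001100000
+ 1000000000001000001
= 0010100000010100001  (discard carry-out 1)
Result 0010100000010100001: MSB = 0 → value 82081.
Both addends (after negating the subtrahend) are negative but the stored result is non-negative: signed overflow. The true value -180128 − 262079 = -442207 lies outside [-262144, 262143].

82081; overflow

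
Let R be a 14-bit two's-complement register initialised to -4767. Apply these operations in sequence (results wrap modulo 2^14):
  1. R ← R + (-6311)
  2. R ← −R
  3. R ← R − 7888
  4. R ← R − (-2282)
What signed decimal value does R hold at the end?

Start: R = -4767 = 10110101100001.
R = -4767 + (-6311) = -11078; wraps to 5306 = 01010010111010
R = −(5306) = -5306 = 10101101000110
R = -5306 − 7888 = -13194; wraps to 3190 = 00110001110110
R = 3190 − (-2282) = 5472 = 01010101100000

5472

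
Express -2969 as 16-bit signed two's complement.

|-2969| = 2969 = 0000101110011001 in 16 bits.
Invert the bits: 1111010001100110. Add 1: 1111010001100111.
Check: 1111010001100111 reads as 62567 − 65536 = -2969.

1111010001100111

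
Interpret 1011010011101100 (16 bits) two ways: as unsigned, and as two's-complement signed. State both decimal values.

Unsigned: 1011010011101100 = 46316.
Signed: MSB=1 → 46316 − 65536 = -19220.

unsigned = 46316, signed = -19220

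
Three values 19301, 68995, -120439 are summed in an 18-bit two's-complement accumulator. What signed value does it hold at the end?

19301 + 68995 = 88296 (010101100011101000)
88296 + (-120439) = -32143 (111000001001110001)

-32143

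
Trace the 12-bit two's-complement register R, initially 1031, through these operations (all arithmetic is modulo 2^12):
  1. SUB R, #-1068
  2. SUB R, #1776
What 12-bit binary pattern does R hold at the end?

000101000011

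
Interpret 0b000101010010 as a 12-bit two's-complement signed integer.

338

MSB is 0, so the value is non-negative: 000101010010 = 338.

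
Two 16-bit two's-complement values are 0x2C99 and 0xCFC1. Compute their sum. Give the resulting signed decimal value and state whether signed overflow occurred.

0x2C99 = 0010110010011001 = 11417 (signed)
0xCFC1 = 1100111111000001 = -12351 (signed)
  0010110010011001
+ 1100111111000001
= 1111110001011010
Result 1111110001011010: MSB = 1 → 64602 − 65536 = -934.
Addends have opposite signs, so signed overflow cannot occur.

-934; no overflow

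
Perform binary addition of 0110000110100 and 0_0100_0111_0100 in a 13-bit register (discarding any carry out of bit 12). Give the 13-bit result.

  0110000110100
+ 0010001110100
= 1000010101000

1000010101000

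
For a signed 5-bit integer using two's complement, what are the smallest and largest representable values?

min = -16, max = 15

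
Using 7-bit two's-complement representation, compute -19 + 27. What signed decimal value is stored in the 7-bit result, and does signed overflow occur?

8; no overflow

-19 → 1101101
27 → 0011011
  1101101
+ 0011011
= 0001000  (discard carry-out 1)
Result 0001000: MSB = 0 → value 8.
Addends have opposite signs, so signed overflow cannot occur.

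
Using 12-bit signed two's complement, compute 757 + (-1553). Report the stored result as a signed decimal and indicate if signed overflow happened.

-796; no overflow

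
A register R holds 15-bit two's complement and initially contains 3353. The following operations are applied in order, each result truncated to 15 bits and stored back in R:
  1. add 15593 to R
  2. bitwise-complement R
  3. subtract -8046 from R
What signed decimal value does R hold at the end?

-10901

Start: R = 3353 = 000110100011001.
R = 3353 + 15593 = 18946; wraps to -13822 = 100101000000010
R = NOT 100101000000010 = 011010111111101 = 13821
R = 13821 − (-8046) = 21867; wraps to -10901 = 101010101101011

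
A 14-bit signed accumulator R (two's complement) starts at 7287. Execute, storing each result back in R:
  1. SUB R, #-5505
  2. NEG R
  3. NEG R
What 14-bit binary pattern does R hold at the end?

11000111111000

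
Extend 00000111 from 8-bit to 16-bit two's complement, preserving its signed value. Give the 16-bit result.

MSB of 00000111 is 0; replicate it into the new high bits.
00000000|00000111 → 0000000000000111 (still 7).

0000000000000111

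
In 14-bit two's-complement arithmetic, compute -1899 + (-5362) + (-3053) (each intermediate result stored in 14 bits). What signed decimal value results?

-1899 + (-5362) = -7261 (10001110100011)
-7261 + (-3053) = -10314 → wraps to 6070 (01011110110110)

6070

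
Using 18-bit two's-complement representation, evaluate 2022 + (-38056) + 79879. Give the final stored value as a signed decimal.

2022 + (-38056) = -36034 (110111001100111110)
-36034 + 79879 = 43845 (001010101101000101)

43845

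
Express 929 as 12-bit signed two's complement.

001110100001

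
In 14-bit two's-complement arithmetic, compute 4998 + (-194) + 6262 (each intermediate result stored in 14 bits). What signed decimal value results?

4998 + (-194) = 4804 (01001011000100)
4804 + 6262 = 11066 → wraps to -5318 (10101100111010)

-5318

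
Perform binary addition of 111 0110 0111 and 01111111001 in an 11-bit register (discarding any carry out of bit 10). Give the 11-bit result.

01101100000

  11101100111
+ 01111111001
= 01101100000  (discard carry-out 1)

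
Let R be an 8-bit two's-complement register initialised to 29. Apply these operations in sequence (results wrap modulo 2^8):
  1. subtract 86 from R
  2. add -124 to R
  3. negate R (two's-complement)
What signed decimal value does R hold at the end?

-75

Start: R = 29 = 00011101.
R = 29 − 86 = -57 = 11000111
R = -57 + (-124) = -181; wraps to 75 = 01001011
R = −(75) = -75 = 10110101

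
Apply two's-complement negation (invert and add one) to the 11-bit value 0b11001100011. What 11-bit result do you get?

Invert: 00110011100. Add 1: 00110011101.
Check: 11001100011 = -413, 00110011101 = 413.

00110011101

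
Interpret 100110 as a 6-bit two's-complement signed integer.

-26

MSB is 1, so the value is negative.
Invert: 011001. Add 1: 011010 = 26. So the value is −26.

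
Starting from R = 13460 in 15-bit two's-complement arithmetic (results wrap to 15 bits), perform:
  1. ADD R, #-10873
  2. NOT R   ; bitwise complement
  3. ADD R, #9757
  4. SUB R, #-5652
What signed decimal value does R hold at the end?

12821

Start: R = 13460 = 011010010010100.
R = 13460 + (-10873) = 2587 = 000101000011011
R = NOT 000101000011011 = 111010111100100 = -2588
R = -2588 + 9757 = 7169 = 001110000000001
R = 7169 − (-5652) = 12821 = 011001000010101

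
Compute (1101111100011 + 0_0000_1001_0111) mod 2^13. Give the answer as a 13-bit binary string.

1110001111010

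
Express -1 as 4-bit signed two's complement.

|-1| = 1 = 0001 in 4 bits.
Invert the bits: 1110. Add 1: 1111.
Check: 1111 reads as 15 − 16 = -1.

1111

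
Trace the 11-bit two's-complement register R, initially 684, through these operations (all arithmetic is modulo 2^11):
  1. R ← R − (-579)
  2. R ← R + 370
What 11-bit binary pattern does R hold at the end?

11001100001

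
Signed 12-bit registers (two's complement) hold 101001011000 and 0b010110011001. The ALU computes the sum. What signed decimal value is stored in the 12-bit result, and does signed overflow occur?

-15; no overflow

101001011000 = -1448 (signed)
0b010110011001 → 010110011001 = 1433 (signed)
  101001011000
+ 010110011001
= 111111110001
Result 111111110001: MSB = 1 → 4081 − 4096 = -15.
Addends have opposite signs, so signed overflow cannot occur.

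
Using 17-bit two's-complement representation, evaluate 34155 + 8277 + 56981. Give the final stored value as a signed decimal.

-31659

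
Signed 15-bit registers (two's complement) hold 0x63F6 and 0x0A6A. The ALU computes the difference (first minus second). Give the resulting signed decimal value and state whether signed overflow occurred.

-9844; no overflow

0x63F6 = 110001111110110 = -7178 (signed)
0x0A6A = 000101001101010 = 2666 (signed)
Subtract via negate-and-add: invert 000101001101010 + 1 = 111010110010110 (i.e. -2666).
  110001111110110
+ 111010110010110
= 101100110001100  (discard carry-out 1)
Result 101100110001100: MSB = 1 → 22924 − 32768 = -9844.
Both addends (after negating the subtrahend) are negative and so is the stored result: no signed overflow.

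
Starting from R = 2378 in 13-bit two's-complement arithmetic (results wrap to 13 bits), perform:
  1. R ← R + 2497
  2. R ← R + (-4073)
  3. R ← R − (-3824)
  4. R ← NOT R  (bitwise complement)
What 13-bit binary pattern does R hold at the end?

0110111101101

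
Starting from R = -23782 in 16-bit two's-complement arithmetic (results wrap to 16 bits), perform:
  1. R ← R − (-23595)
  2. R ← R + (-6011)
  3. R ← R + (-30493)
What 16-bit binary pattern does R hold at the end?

Start: R = -23782 = 1010001100011010.
R = -23782 − (-23595) = -187 = 1111111101000101
R = -187 + (-6011) = -6198 = 1110011111001010
R = -6198 + (-30493) = -36691; wraps to 28845 = 0111000010101101

0111000010101101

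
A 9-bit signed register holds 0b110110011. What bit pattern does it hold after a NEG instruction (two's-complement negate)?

Invert: 001001100. Add 1: 001001101.
Check: 110110011 = -77, 001001101 = 77.

001001101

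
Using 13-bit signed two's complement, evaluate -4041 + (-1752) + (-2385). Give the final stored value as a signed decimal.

-4041 + (-1752) = -5793 → wraps to 2399 (0100101011111)
2399 + (-2385) = 14 (0000000001110)

14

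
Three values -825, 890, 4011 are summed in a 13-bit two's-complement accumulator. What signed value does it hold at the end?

4076

-825 + 890 = 65 (0000001000001)
65 + 4011 = 4076 (0111111101100)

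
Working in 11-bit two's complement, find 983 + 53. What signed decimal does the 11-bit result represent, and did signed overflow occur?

-1012; overflow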